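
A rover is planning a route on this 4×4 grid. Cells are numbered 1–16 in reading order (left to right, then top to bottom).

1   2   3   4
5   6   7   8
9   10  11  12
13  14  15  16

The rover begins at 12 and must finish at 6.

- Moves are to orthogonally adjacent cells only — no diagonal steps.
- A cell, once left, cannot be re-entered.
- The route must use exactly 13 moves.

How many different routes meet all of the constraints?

Need simple routes of exactly 13 moves from 12 to 6 (Manhattan distance 3, so 5 moves are spent on a detour and 5 undoing it).
Branch systematically from the start, pruning whenever the remaining move budget drops below the Manhattan distance to 6 or differs from it in parity. Grouping the completions by first move — via 8: 8; via 16: 10; via 11: 4 — and summing: 8 + 10 + 4 = 22.
That gives 22 routes.

22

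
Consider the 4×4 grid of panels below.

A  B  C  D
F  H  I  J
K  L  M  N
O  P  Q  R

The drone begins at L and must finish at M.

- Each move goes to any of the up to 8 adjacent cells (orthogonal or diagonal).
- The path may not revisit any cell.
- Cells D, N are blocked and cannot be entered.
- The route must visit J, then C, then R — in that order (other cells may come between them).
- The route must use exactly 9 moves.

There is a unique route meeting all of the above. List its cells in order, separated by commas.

L, I, J, C, H, K, P, Q, R, M

The waypoints must appear in the order J, C, R, with no cell reused.
Route from L: up-right 1 to I, right 1 to J, up-left 1 to C, down-left 2 to K, down-right 1 to P, right 2 to R, up-left 1 to M — 9 moves in all.
Check: order respected (J at step 2, C at step 3, R at step 8); 9 moves as required.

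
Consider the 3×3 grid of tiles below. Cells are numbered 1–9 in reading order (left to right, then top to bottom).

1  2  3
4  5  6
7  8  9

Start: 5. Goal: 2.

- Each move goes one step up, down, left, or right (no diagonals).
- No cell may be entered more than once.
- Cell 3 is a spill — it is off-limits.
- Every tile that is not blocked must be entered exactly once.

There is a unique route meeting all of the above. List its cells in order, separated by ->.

Need to visit all 8 open cells exactly once, starting at 5 and ending at 2.
Route from 5: right to 6, down to 9, 2× left (reaching 7), 2× up (reaching 1), right to 2 — 7 moves in all.
Check: all 8 open cells covered.

5 -> 6 -> 9 -> 8 -> 7 -> 4 -> 1 -> 2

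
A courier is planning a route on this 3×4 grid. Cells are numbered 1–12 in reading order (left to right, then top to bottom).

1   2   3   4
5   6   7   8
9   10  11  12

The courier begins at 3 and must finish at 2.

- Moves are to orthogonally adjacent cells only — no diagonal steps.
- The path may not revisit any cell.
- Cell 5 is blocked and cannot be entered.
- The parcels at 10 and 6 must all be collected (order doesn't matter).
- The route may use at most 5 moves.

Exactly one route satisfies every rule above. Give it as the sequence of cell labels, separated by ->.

3 -> 7 -> 11 -> 10 -> 6 -> 2

The budget equals the shortest possible length, so every move has to be on a shortest route through the required cells.
Route from 3: 2× down (reaching 11), left to 10, 2× up (reaching 2) — 5 moves in all.
Check: all required cells visited; 5 ≤ 5 moves.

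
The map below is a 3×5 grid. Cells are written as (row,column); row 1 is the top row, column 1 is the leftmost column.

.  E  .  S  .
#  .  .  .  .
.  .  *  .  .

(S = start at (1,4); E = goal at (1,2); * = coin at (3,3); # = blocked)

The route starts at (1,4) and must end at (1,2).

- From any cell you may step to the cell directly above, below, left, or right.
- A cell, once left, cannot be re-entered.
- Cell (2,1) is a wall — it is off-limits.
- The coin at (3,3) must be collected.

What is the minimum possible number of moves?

6

Any route passes through (3,3) somewhere between (1,4) and (1,2). Summing Manhattan distances along the two legs ((1,4) → (3,3) → (1,2)) gives a lower bound of 3 + 3 = 6 moves.
A route of 6 moves achieves this: (1,4) → (2,4) → (3,4) → (3,3) → (2,3) → (1,3) → (1,2).
Since 6 matches the lower bound, it is optimal.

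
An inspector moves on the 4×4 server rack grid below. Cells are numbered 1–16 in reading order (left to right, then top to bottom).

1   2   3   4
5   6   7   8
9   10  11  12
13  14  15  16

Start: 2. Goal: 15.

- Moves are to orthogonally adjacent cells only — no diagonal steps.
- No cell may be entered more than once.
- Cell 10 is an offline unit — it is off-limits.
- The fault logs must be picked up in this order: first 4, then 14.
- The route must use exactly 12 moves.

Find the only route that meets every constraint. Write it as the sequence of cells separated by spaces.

The waypoints must appear in the order 4, 14, with no cell reused.
Route from 2: 2× right (reaching 4), 2× down (reaching 12), left to 11, up to 7, 2× left (reaching 5), 2× down (reaching 13), 2× right (reaching 15) — 12 moves in all.
Check: order respected (4 at step 2, 14 at step 11); 12 moves as required.

2 3 4 8 12 11 7 6 5 9 13 14 15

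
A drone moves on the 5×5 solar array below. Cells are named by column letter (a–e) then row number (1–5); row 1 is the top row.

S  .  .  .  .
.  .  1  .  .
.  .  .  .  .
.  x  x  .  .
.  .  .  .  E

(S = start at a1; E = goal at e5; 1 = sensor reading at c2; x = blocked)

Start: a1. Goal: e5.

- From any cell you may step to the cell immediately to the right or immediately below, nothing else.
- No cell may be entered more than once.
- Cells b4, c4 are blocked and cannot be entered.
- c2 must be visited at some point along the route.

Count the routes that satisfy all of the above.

A right/down-only route from a1 to e5 makes exactly 4 down-moves and 4 right-moves in some order.
With no other constraints that would be C(8,4) = 70 routes.
Split at c2 and multiply the segment counts (each segment already excludes blocked cells): a1→c2: 3; c2→e5: 7; product = 21.
That gives 21 routes.

21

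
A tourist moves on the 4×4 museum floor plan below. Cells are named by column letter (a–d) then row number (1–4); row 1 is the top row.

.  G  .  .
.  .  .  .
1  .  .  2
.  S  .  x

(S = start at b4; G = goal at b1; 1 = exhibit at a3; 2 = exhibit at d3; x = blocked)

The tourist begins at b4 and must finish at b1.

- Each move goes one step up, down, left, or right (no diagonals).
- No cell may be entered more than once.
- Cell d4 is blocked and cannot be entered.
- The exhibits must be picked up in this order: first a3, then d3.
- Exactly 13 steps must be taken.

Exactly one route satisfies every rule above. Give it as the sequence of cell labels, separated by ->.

The waypoints must appear in the order a3, d3, with no cell reused.
Route from b4: left to a4, up to a3, 3× right (reaching d3), 2× up (reaching d1), left to c1, down to c2, 2× left (reaching a2), up to a1, right to b1 — 13 moves in all.
Check: order respected (1 at step 2, 2 at step 5); 13 moves as required.

b4 -> a4 -> a3 -> b3 -> c3 -> d3 -> d2 -> d1 -> c1 -> c2 -> b2 -> a2 -> a1 -> b1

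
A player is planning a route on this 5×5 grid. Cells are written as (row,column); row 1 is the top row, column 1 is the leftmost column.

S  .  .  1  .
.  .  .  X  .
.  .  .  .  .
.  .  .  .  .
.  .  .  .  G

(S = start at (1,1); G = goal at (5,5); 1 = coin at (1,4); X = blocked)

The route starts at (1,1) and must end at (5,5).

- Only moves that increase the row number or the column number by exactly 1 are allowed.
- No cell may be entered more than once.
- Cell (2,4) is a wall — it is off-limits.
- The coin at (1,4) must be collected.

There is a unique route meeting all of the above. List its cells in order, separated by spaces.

Moves only go right or down, so the column and row indices never decrease.
Route from (1,1): right 4 to (1,5), down 4 to (5,5) — 8 moves in all.
Check: all required cells visited.

(1,1) (1,2) (1,3) (1,4) (1,5) (2,5) (3,5) (4,5) (5,5)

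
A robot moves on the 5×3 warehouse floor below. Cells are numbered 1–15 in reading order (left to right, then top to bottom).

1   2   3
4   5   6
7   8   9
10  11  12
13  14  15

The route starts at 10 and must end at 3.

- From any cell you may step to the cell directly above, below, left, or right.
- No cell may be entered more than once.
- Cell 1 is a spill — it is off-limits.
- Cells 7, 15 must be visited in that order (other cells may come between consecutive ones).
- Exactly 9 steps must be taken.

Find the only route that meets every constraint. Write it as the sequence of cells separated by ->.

10 -> 7 -> 8 -> 11 -> 14 -> 15 -> 12 -> 9 -> 6 -> 3

The waypoints must appear in the order 7, 15, with no cell reused.
Route from 10: up to 7, right to 8, 2× down (reaching 14), right to 15, 4× up (reaching 3) — 9 moves in all.
Check: order respected (7 at step 1, 15 at step 5); 9 moves as required.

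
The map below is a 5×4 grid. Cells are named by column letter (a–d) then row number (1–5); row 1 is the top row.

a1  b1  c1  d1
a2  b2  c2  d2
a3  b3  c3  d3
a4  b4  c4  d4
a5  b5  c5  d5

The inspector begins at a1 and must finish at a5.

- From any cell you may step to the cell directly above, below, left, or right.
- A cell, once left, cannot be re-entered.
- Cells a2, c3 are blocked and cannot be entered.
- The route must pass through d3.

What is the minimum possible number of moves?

10

Any route passes through d3 somewhere between a1 and a5. Summing Manhattan distances along the two legs (a1 → d3 → a5) gives a lower bound of 5 + 5 = 10 moves.
A route of 10 moves achieves this: a1 → b1 → b2 → c2 → d2 → d3 → d4 → d5 → c5 → b5 → a5.
Since 10 matches the lower bound, it is optimal.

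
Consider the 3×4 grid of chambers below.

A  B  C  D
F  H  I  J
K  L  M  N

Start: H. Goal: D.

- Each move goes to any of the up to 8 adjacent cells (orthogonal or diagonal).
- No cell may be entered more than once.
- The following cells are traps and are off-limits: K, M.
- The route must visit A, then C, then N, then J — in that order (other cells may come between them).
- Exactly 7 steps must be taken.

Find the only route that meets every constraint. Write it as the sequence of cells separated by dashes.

H - A - B - C - I - N - J - D

The waypoints must appear in the order A, C, N, J, with no cell reused.
Route from H: up-left to A, 2× right (reaching C), down to I, down-right to N, 2× up (reaching D) — 7 moves in all.
Check: order respected (A at step 1, C at step 3, N at step 5, J at step 6); 7 moves as required.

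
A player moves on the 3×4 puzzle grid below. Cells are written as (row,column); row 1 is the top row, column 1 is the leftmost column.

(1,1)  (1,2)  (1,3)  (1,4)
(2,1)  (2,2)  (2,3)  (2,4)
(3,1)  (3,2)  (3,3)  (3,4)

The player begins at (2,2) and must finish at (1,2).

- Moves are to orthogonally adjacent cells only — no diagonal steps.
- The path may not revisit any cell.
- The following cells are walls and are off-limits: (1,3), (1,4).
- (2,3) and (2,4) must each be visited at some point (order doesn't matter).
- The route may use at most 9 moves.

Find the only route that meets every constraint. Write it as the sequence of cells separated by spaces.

(2,2) (2,3) (2,4) (3,4) (3,3) (3,2) (3,1) (2,1) (1,1) (1,2)

Any route must reach (2,3) and (2,4) and still end at (1,2) within 9 moves, so the order of the required stops is forced.
Route from (2,2): right 2 to (2,4), down 1 to (3,4), left 3 to (3,1), up 2 to (1,1), right 1 to (1,2) — 9 moves in all.
Check: all required cells visited; 9 ≤ 9 moves.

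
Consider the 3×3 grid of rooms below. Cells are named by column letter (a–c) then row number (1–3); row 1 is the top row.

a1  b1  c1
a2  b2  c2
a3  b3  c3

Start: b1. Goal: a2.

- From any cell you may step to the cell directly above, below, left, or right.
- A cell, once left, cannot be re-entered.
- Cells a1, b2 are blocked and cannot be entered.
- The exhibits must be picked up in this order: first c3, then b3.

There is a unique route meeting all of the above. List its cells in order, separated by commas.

b1, c1, c2, c3, b3, a3, a2

The waypoints must appear in the order c3, b3, with no cell reused.
Route from b1: right 1 to c1, down 2 to c3, left 2 to a3, up 1 to a2 — 6 moves in all.
Check: order respected (c3 at step 3, b3 at step 4).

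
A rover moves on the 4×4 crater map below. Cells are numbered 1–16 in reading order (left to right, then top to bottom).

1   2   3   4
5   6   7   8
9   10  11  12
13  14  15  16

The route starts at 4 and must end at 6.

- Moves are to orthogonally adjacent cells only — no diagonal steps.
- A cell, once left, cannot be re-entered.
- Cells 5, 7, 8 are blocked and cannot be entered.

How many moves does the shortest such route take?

3

The Manhattan distance from 4 to 6 is |1−2| + |4−2| = 3, so at least 3 moves are needed.
A route of 3 moves achieves this: 4 → 3 → 2 → 6.
Since 3 matches the lower bound, it is optimal.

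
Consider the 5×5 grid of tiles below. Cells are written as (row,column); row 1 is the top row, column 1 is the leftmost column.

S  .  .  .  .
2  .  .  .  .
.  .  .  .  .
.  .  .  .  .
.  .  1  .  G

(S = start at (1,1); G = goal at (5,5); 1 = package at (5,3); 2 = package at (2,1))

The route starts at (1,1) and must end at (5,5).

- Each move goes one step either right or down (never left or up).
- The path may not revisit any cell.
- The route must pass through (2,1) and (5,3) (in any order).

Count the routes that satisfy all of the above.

A right/down-only route from (1,1) to (5,5) makes exactly 4 down-moves and 4 right-moves in some order.
With no other constraints that would be C(8,4) = 70 routes.
A monotone route can only reach the required cells in the order (2,1), (5,3), so split there and multiply the segment counts: (1,1)→(2,1): 1; (2,1)→(5,3): 10; (5,3)→(5,5): 1; product = 10.
That gives 10 routes.

10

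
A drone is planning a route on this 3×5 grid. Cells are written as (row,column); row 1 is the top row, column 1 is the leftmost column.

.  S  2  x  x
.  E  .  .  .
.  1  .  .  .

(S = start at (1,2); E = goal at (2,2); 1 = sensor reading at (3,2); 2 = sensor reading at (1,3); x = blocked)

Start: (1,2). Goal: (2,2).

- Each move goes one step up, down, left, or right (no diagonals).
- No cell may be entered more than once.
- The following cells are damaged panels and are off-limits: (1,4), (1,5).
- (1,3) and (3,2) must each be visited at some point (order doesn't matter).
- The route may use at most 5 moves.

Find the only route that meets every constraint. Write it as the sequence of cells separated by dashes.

(1,2) - (1,3) - (2,3) - (3,3) - (3,2) - (2,2)

Any route must reach (1,3) and (3,2) and still end at (2,2) within 5 moves, so the order of the required stops is forced.
Route from (1,2): right 1 to (1,3), down 2 to (3,3), left 1 to (3,2), up 1 to (2,2) — 5 moves in all.
Check: all required cells visited; 5 ≤ 5 moves.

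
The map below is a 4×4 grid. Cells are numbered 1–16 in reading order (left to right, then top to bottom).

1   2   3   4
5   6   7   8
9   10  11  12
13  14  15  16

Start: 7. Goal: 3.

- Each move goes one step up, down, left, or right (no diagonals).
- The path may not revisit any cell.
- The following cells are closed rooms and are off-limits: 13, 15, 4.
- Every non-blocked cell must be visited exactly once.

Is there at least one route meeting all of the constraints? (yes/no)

no

Cell 14 has only one open neighbour but is neither the start nor the goal, so a Hamiltonian route would have to both enter and leave it through the same neighbour — impossible without revisiting.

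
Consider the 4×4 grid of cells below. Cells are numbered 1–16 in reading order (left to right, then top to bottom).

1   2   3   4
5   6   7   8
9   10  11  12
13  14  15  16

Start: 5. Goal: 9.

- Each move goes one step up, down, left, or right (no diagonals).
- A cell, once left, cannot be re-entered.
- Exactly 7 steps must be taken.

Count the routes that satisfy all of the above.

Need simple routes of exactly 7 moves from 5 to 9 (Manhattan distance 1, so 3 moves are spent on a detour and 3 undoing it).
Branch systematically from the start, pruning whenever the remaining move budget drops below the Manhattan distance to 9 or differs from it in parity. Grouping the completions by first move — via 1: 4; via 6: 6 (no valid completion starts via 9) — and summing: 4 + 6 = 10.
That gives 10 routes.

10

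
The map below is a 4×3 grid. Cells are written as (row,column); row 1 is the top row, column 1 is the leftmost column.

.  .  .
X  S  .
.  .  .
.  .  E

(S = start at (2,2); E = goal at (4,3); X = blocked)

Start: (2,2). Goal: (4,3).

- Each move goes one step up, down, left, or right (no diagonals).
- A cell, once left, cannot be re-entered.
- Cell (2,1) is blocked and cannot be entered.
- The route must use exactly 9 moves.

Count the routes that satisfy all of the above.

1

Need simple routes of exactly 9 moves from (2,2) to (4,3) (Manhattan distance 3, so 3 moves are spent on a detour and 3 undoing it).
Enumerating: (2,2) (1,2) (1,3) (2,3) (3,3) (3,2) (3,1) (4,1) (4,2) (4,3).
That gives 1 route.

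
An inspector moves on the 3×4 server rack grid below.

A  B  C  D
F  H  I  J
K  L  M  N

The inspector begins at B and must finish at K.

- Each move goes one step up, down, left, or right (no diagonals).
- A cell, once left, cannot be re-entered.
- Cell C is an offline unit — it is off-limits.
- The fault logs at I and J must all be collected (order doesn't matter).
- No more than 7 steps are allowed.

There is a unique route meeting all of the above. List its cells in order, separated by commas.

B, H, I, J, N, M, L, K

Any route must reach I and J and still end at K within 7 moves, so the order of the required stops is forced.
Route from B: down 1 to H, right 2 to J, down 1 to N, left 3 to K — 7 moves in all.
Check: all required cells visited; 7 ≤ 7 moves.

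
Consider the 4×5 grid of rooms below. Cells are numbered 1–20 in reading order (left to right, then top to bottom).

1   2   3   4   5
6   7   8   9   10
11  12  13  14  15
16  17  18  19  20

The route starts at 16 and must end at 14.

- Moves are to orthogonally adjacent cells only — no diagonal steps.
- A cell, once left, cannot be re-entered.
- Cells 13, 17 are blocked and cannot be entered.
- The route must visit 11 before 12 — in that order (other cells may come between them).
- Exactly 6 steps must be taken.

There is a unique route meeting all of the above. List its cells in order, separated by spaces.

The waypoints must appear in the order 11, 12, with no cell reused.
Route from 16: up 1 to 11, right 1 to 12, up 1 to 7, right 2 to 9, down 1 to 14 — 6 moves in all.
Check: order respected (11 at step 1, 12 at step 2); 6 moves as required.

16 11 12 7 8 9 14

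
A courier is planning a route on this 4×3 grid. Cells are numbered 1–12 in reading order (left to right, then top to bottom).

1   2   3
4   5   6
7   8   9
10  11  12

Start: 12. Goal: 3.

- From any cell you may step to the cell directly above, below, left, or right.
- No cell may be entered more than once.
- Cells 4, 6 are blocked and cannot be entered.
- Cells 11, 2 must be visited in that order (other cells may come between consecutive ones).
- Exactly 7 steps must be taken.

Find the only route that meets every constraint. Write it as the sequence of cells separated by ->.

The waypoints must appear in the order 11, 2, with no cell reused.
Route from 12: 2× left (reaching 10), up to 7, right to 8, 2× up (reaching 2), right to 3 — 7 moves in all.
Check: order respected (11 at step 1, 2 at step 6); 7 moves as required.

12 -> 11 -> 10 -> 7 -> 8 -> 5 -> 2 -> 3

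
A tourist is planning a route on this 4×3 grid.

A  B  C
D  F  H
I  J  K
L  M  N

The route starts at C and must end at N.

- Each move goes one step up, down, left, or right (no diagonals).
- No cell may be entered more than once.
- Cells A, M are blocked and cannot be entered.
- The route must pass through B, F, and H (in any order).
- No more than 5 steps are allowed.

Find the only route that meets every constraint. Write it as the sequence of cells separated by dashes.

The budget equals the shortest possible length, so every move has to be on a shortest route through the required cells.
Route from C: left 1 to B, down 1 to F, right 1 to H, down 2 to N — 5 moves in all.
Check: all required cells visited; 5 ≤ 5 moves.

C - B - F - H - K - N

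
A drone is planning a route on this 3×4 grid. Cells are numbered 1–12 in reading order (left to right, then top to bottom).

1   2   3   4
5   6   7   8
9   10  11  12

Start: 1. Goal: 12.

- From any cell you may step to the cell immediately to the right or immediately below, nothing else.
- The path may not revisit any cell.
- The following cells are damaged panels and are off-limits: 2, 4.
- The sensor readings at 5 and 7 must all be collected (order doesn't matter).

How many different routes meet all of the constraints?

A right/down-only route from 1 to 12 makes exactly 2 down-moves and 3 right-moves in some order.
With no other constraints that would be C(5,2) = 10 routes.
A monotone route can only reach the required cells in the order 5, 7, so split there and multiply the segment counts (each segment already excludes blocked cells): 1→5: 1; 5→7: 1; 7→12: 2; product = 2.
That gives 2 routes.

2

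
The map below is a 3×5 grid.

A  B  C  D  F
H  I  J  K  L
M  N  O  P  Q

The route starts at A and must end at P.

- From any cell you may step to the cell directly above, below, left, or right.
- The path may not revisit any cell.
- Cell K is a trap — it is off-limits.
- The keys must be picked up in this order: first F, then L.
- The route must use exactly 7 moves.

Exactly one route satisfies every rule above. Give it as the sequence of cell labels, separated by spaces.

A B C D F L Q P

The waypoints must appear in the order F, L, with no cell reused.
Route from A: 4× right (reaching F), 2× down (reaching Q), left to P — 7 moves in all.
Check: order respected (F at step 4, L at step 5); 7 moves as required.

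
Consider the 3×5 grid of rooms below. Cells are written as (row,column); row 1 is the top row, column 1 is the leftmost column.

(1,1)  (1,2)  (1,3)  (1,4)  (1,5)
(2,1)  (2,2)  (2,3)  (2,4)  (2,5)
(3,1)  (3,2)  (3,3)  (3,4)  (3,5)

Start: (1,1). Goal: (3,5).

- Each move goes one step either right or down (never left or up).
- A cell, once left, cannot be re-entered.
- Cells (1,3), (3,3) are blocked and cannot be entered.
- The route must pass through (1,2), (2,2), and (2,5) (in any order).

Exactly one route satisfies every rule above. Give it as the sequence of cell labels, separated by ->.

Moves only go right or down, so the column and row indices never decrease.
Route from (1,1): right to (1,2), down to (2,2), 3× right (reaching (2,5)), down to (3,5) — 6 moves in all.
Check: all required cells visited.

(1,1) -> (1,2) -> (2,2) -> (2,3) -> (2,4) -> (2,5) -> (3,5)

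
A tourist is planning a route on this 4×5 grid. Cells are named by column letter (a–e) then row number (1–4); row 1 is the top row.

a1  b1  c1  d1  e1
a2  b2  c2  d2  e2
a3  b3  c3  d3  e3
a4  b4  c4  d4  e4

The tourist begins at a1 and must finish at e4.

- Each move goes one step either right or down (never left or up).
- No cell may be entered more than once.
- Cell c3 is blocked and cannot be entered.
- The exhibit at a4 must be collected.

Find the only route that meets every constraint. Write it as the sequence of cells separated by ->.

Moves only go right or down, so the column and row indices never decrease.
Route from a1: 3× down (reaching a4), 4× right (reaching e4) — 7 moves in all.
Check: all required cells visited.

a1 -> a2 -> a3 -> a4 -> b4 -> c4 -> d4 -> e4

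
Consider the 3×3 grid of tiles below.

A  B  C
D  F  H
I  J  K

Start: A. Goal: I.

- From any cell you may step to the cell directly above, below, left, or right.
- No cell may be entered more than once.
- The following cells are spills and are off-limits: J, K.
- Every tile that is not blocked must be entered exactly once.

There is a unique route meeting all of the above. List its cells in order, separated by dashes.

A - B - C - H - F - D - I

Need to visit all 7 open cells exactly once, starting at A and ending at I.
Cell C has only two open neighbours (H and B), so the path must pass straight through it: one of those is the cell it's entered from and the other is where it exits.
Route from A: 2× right (reaching C), down to H, 2× left (reaching D), down to I — 6 moves in all.
Check: all 7 open cells covered.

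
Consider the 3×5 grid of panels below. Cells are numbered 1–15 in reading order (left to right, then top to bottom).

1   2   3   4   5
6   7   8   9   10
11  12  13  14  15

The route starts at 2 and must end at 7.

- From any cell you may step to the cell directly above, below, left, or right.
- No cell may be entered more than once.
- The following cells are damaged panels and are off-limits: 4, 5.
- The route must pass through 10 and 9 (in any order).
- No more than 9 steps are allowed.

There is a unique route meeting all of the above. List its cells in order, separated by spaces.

Any route must reach 10 and 9 and still end at 7 within 9 moves, so the order of the required stops is forced.
Route from 2: right 1 to 3, down 1 to 8, right 2 to 10, down 1 to 15, left 3 to 12, up 1 to 7 — 9 moves in all.
Check: all required cells visited; 9 ≤ 9 moves.

2 3 8 9 10 15 14 13 12 7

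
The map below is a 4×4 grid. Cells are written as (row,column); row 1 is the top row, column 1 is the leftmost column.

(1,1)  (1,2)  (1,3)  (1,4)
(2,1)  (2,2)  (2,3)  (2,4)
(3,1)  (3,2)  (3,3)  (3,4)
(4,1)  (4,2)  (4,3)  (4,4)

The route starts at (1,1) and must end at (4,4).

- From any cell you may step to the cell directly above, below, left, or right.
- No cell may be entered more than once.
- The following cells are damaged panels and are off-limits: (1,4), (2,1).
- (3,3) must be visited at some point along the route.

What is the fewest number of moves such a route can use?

Any route passes through (3,3) somewhere between (1,1) and (4,4). Summing Manhattan distances along the two legs ((1,1) → (3,3) → (4,4)) gives a lower bound of 4 + 2 = 6 moves.
A route of 6 moves achieves this: (1,1) → (1,2) → (2,2) → (3,2) → (3,3) → (4,3) → (4,4).
Since 6 matches the lower bound, it is optimal.

6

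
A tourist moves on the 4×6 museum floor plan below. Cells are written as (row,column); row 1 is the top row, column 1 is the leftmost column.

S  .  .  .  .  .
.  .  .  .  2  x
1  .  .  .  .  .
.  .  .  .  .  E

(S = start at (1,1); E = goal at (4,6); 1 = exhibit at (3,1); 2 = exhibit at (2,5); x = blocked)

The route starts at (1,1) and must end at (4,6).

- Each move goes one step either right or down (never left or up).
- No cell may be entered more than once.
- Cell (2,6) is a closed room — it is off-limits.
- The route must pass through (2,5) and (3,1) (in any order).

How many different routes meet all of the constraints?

0

A right/down-only route from (1,1) to (4,6) makes exactly 3 down-moves and 5 right-moves in some order.
With no other constraints that would be C(8,3) = 56 routes.
(3,1) is below but to the left of (2,5): going (2,5) → (3,1) would need a leftward move and (3,1) → (2,5) an upward move, so no right/down-only route can visit both required cells.
No route satisfies every constraint, so the count is 0.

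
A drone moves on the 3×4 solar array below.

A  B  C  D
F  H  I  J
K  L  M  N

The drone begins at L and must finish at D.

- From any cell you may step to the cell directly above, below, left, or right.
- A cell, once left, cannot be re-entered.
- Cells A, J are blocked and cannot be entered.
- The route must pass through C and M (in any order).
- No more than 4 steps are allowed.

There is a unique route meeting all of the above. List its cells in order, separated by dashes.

L - M - I - C - D

Any route must reach C and M and still end at D within 4 moves, so the order of the required stops is forced.
Route from L: right 1 to M, up 2 to C, right 1 to D — 4 moves in all.
Check: all required cells visited; 4 ≤ 4 moves.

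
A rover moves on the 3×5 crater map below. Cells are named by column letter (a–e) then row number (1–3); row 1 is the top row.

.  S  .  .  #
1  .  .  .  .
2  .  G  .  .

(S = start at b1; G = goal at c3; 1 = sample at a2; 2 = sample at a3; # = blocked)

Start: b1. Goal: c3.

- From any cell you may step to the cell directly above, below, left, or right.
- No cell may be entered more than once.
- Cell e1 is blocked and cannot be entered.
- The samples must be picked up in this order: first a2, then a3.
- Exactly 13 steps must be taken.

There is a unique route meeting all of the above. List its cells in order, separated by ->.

The waypoints must appear in the order a2, a3, with no cell reused.
Route from b1: left 1 to a1, down 2 to a3, right 1 to b3, up 1 to b2, right 1 to c2, up 1 to c1, right 1 to d1, down 1 to d2, right 1 to e2, down 1 to e3, left 2 to c3 — 13 moves in all.
Check: order respected (1 at step 2, 2 at step 3); 13 moves as required.

b1 -> a1 -> a2 -> a3 -> b3 -> b2 -> c2 -> c1 -> d1 -> d2 -> e2 -> e3 -> d3 -> c3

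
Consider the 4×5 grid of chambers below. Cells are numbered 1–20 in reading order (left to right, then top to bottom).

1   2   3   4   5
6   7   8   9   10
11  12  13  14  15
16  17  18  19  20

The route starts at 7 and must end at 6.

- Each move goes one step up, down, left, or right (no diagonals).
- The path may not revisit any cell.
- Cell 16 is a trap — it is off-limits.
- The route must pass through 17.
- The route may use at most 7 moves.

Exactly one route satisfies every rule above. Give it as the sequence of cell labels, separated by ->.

7 -> 8 -> 13 -> 18 -> 17 -> 12 -> 11 -> 6

The budget equals the shortest possible length, so every move has to be on a shortest route through the required cells.
Route from 7: right 1 to 8, down 2 to 18, left 1 to 17, up 1 to 12, left 1 to 11, up 1 to 6 — 7 moves in all.
Check: all required cells visited; 7 ≤ 7 moves.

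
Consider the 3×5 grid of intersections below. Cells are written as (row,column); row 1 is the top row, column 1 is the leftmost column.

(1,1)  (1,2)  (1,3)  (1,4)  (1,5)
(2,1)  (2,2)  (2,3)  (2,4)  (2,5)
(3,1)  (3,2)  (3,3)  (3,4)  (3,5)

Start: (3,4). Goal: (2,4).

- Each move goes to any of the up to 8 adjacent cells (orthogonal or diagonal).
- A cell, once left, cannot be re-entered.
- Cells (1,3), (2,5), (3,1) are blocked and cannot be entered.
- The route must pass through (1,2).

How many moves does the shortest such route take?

5

Any route passes through (1,2) somewhere between (3,4) and (2,4). Summing Chebyshev distances along the two legs ((3,4) → (1,2) → (2,4)) gives a lower bound of 2 + 2 = 4 moves.
The shortest route satisfying every rule uses 5 moves: (3,4) → (2,3) → (1,2) → (2,2) → (3,3) → (2,4).
The no-revisit rule (legs can't share cells) pushes the minimum above the 4-move bound; an exhaustive check rules out every length from 4 to 4, leaving 5 as the minimum.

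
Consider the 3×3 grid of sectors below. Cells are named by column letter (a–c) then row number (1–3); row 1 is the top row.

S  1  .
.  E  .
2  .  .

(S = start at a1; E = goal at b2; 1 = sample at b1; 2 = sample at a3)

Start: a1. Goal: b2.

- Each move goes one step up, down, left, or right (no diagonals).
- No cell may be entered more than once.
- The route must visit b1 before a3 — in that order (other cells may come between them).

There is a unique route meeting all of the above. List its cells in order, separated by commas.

a1, b1, c1, c2, c3, b3, a3, a2, b2

The waypoints must appear in the order b1, a3, with no cell reused.
Route from a1: right 2 to c1, down 2 to c3, left 2 to a3, up 1 to a2, right 1 to b2 — 8 moves in all.
Check: order respected (1 at step 1, 2 at step 6).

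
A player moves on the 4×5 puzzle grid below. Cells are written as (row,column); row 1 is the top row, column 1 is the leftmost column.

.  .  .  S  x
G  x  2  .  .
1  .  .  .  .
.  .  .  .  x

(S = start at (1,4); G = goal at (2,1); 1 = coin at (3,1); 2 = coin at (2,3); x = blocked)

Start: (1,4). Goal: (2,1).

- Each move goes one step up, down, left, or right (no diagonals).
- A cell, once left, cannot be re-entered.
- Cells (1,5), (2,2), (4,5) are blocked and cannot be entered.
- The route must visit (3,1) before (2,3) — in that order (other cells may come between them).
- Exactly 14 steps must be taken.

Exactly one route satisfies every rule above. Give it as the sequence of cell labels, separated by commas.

(1,4), (2,4), (3,4), (4,4), (4,3), (4,2), (4,1), (3,1), (3,2), (3,3), (2,3), (1,3), (1,2), (1,1), (2,1)

The waypoints must appear in the order (3,1), (2,3), with no cell reused.
Route from (1,4): 3× down (reaching (4,4)), 3× left (reaching (4,1)), up to (3,1), 2× right (reaching (3,3)), 2× up (reaching (1,3)), 2× left (reaching (1,1)), down to (2,1) — 14 moves in all.
Check: order respected (1 at step 7, 2 at step 10); 14 moves as required.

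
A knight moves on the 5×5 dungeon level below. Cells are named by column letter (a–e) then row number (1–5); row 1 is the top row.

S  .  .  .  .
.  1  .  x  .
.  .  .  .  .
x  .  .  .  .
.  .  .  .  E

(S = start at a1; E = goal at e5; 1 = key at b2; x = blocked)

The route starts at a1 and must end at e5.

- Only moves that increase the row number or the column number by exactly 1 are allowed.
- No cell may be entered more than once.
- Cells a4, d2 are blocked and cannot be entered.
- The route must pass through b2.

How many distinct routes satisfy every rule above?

A right/down-only route from a1 to e5 makes exactly 4 down-moves and 4 right-moves in some order.
With no other constraints that would be C(8,4) = 70 routes.
Split at b2 and multiply the segment counts (each segment already excludes blocked cells): a1→b2: 2; b2→e5: 16; product = 32.
That gives 32 routes.

32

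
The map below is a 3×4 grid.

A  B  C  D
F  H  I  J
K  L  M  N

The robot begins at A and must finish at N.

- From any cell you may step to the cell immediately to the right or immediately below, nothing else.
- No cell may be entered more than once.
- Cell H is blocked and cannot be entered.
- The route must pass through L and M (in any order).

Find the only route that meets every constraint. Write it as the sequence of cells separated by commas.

Moves only go right or down, so the column and row indices never decrease.
Route from A: 2× down (reaching K), 3× right (reaching N) — 5 moves in all.
Check: all required cells visited.

A, F, K, L, M, N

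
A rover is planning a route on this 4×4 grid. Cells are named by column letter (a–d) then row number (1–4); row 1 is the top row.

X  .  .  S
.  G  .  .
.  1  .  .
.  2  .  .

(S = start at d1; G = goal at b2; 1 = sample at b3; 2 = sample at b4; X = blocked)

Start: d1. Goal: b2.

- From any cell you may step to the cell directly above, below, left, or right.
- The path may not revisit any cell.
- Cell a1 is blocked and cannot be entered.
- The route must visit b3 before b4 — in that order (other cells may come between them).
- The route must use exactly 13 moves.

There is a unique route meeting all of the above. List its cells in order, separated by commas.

d1, c1, c2, d2, d3, d4, c4, c3, b3, b4, a4, a3, a2, b2

The waypoints must appear in the order b3, b4, with no cell reused.
Route from d1: left to c1, down to c2, right to d2, 2× down (reaching d4), left to c4, up to c3, left to b3, down to b4, left to a4, 2× up (reaching a2), right to b2 — 13 moves in all.
Check: order respected (1 at step 8, 2 at step 9); 13 moves as required.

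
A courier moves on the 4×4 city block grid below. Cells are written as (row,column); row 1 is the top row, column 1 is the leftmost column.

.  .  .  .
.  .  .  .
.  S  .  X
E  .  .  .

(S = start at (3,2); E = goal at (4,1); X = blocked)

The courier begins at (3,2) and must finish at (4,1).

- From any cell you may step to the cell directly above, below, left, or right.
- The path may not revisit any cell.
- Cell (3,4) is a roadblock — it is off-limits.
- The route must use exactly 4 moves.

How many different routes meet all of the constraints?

Need simple routes of exactly 4 moves from (3,2) to (4,1) (Manhattan distance 2, so 1 moves are spent on a detour and 1 undoing it).
Enumerating: (3,2) (2,2) (2,1) (3,1) (4,1) | (3,2) (3,3) (4,3) (4,2) (4,1).
That gives 2 routes.

2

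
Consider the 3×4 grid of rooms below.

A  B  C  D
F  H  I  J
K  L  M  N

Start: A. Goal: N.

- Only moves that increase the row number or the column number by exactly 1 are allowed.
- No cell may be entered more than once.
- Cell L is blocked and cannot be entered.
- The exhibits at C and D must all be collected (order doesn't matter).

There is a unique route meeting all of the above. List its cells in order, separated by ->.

Moves only go right or down, so the column and row indices never decrease.
Route from A: 3× right (reaching D), 2× down (reaching N) — 5 moves in all.
Check: all required cells visited.

A -> B -> C -> D -> J -> N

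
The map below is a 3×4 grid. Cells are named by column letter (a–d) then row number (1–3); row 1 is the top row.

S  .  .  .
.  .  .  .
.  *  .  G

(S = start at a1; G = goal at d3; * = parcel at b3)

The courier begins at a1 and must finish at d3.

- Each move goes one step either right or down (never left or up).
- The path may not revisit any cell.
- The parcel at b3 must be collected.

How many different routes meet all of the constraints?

A right/down-only route from a1 to d3 makes exactly 2 down-moves and 3 right-moves in some order.
With no other constraints that would be C(5,2) = 10 routes.
Split at b3 and multiply the segment counts: a1→b3: 3; b3→d3: 1; product = 3.
That gives 3 routes.

3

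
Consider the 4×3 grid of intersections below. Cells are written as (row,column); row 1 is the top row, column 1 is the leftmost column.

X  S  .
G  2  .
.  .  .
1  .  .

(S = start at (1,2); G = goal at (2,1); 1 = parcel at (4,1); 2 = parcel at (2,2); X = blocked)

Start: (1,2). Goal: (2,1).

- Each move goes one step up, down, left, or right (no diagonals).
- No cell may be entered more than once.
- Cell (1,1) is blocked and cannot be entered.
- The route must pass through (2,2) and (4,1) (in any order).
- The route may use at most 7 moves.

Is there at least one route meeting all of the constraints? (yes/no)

One route that works: (1,2) → (2,2) → (3,2) → (4,2) → (4,1) → (3,1) → (2,1).

yes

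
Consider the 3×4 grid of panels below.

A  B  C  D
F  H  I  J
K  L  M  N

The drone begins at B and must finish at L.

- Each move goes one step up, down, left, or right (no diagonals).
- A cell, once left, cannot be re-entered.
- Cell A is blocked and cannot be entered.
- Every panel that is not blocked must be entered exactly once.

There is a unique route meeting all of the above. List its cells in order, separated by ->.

Need to visit all 11 open cells exactly once, starting at B and ending at L.
Route from B: 2× right (reaching D), 2× down (reaching N), left to M, up to I, 2× left (reaching F), down to K, right to L — 10 moves in all.
Check: all 11 open cells covered.

B -> C -> D -> J -> N -> M -> I -> H -> F -> K -> L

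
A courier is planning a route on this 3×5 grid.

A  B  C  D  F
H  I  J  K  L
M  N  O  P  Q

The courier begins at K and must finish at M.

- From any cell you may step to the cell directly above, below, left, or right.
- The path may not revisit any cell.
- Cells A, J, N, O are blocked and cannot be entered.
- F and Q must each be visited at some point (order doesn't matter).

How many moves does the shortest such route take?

Any route passes through F and Q in some order between K and M. Summing Manhattan distances along each leg and taking the cheapest ordering (K → F → Q → M) gives a lower bound of 2 + 2 + 4 = 8 moves.
That bound ignores the blocked cells. Measuring each leg by the fewest moves that actually steer around them (K→Q: 2; Q→F: 2; F→M: 6) raises the lower bound to 10.
A route of 10 moves exists: K → P → Q → L → F → D → C → B → I → H → M.
Since 10 matches that lower bound, it is optimal.

10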